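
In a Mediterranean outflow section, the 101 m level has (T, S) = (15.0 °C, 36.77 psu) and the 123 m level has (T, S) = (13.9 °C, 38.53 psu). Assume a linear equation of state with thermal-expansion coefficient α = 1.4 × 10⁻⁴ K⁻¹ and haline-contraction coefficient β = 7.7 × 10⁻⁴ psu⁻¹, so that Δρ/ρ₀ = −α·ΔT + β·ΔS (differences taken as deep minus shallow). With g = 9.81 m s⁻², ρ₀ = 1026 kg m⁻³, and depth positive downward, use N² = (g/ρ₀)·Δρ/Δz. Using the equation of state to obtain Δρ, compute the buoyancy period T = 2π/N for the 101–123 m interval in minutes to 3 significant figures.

4.04 min

ΔT = -1.1 K, ΔS = +1.76 psu (deep − shallow).
Δρ/ρ₀ = −αΔT + βΔS = 1.54 × 10⁻⁴ + 1.3552 × 10⁻³ = 1.5092 × 10⁻³, so Δρ ≈ 1.548 kg m⁻³.
N² = (g/ρ₀)·Δρ/Δz = g·(Δρ/ρ₀)/Δz = 9.81 × 1.5092 × 10⁻³ / 22 = 6.7297 × 10⁻⁴ s⁻².
N = √(6.7297 × 10⁻⁴) = 0.025942 rad s⁻¹ → T = 2π/N = 242.20 s = 4.0367 min ≈ 4.04 min.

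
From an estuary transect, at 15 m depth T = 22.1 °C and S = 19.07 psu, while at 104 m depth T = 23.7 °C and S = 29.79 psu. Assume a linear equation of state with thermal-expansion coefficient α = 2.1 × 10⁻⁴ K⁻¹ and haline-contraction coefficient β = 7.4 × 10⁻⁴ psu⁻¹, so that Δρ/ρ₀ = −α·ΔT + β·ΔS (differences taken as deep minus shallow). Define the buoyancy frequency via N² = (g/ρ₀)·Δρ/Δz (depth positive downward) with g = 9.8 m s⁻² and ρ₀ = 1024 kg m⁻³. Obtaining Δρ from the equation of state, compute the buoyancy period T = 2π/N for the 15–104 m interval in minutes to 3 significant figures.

ΔT = +1.6 K, ΔS = +10.72 psu (deep − shallow).
Δρ/ρ₀ = −αΔT + βΔS = -3.36 × 10⁻⁴ + 7.9328 × 10⁻³ = 7.5968 × 10⁻³, so Δρ ≈ 7.779 kg m⁻³.
N² = (g/ρ₀)·Δρ/Δz = g·(Δρ/ρ₀)/Δz = 9.8 × 7.5968 × 10⁻³ / 89 = 8.3650 × 10⁻⁴ s⁻².
N = √(8.3650 × 10⁻⁴) = 0.028922 rad s⁻¹ → T = 2π/N = 217.25 s = 3.6208 min ≈ 3.62 min.

3.62 min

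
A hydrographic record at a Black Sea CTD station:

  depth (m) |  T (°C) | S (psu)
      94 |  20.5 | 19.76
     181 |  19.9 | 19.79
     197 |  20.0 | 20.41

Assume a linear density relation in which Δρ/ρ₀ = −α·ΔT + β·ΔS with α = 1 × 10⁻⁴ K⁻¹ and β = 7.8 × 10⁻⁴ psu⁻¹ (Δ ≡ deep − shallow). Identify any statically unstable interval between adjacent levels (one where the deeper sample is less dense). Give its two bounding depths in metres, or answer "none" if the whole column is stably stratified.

Evaluate Δρ/ρ₀ = −αΔT + βΔS across each adjacent pair:
  94–181 m: −αΔT+βΔS = −(1 × 10⁻⁴)(-0.6)+(7.8 × 10⁻⁴)(+0.03) = 8.3 × 10⁻⁵ → stable
  181–197 m: −αΔT+βΔS = −(1 × 10⁻⁴)(+0.1)+(7.8 × 10⁻⁴)(+0.62) = 4.7 × 10⁻⁴ → stable
Every interval has Δρ > 0: the column is stably stratified throughout.

none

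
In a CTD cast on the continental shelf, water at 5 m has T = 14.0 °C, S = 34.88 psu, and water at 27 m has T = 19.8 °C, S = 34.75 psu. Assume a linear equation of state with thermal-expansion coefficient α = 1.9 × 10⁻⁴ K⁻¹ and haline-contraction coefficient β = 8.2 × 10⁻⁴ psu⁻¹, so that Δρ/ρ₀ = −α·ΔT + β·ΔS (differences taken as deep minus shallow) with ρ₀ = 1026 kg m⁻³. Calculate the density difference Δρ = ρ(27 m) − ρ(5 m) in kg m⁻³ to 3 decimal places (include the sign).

ΔT = +5.8 K, ΔS = -0.13 psu (deep − shallow).
Δρ/ρ₀ = −(1.9 × 10⁻⁴)(+5.8) + (8.2 × 10⁻⁴)(-0.13) = -1.2086 × 10⁻³.
Δρ = 1026 × (-1.2086 × 10⁻³) = -1.240 kg m⁻³.
Negative Δρ: lighter below, statically unstable.

-1.240 kg m⁻³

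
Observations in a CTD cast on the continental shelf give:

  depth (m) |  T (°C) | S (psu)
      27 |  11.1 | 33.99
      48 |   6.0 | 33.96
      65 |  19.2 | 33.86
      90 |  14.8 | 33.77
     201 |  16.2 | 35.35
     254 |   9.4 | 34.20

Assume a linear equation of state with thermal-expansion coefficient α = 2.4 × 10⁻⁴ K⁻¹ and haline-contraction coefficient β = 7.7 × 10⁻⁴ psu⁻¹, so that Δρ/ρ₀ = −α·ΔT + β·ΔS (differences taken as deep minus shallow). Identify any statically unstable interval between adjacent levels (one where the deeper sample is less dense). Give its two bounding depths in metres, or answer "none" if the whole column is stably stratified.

48–65 m

Evaluate Δρ/ρ₀ = −αΔT + βΔS across each adjacent pair:
  27–48 m: −αΔT+βΔS = −(2.4 × 10⁻⁴)(-5.1)+(7.7 × 10⁻⁴)(-0.03) = 1.2 × 10⁻³ → stable
  48–65 m: −αΔT+βΔS = −(2.4 × 10⁻⁴)(+13.2)+(7.7 × 10⁻⁴)(-0.10) = -3.2 × 10⁻³ → UNSTABLE
  65–90 m: −αΔT+βΔS = −(2.4 × 10⁻⁴)(-4.4)+(7.7 × 10⁻⁴)(-0.09) = 9.9 × 10⁻⁴ → stable
  90–201 m: −αΔT+βΔS = −(2.4 × 10⁻⁴)(+1.4)+(7.7 × 10⁻⁴)(+1.58) = 8.8 × 10⁻⁴ → stable
  201–254 m: −αΔT+βΔS = −(2.4 × 10⁻⁴)(-6.8)+(7.7 × 10⁻⁴)(-1.15) = 7.5 × 10⁻⁴ → stable
The 48–65 m interval has Δρ < 0: lighter water underlies denser water.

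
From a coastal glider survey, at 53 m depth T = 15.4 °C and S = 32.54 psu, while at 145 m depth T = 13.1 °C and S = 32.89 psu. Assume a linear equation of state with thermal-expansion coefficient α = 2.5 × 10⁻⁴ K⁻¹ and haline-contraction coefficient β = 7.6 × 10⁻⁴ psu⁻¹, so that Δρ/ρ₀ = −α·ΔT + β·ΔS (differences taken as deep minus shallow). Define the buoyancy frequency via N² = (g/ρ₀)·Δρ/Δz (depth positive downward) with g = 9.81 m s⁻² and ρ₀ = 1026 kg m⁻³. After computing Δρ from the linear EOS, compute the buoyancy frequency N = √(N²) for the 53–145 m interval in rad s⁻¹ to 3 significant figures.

ΔT = -2.3 K, ΔS = +0.35 psu (deep − shallow).
Δρ/ρ₀ = −αΔT + βΔS = 5.75 × 10⁻⁴ + 2.66 × 10⁻⁴ = 8.41 × 10⁻⁴, so Δρ ≈ 0.8629 kg m⁻³.
N² = (g/ρ₀)·Δρ/Δz = g·(Δρ/ρ₀)/Δz = 9.81 × 8.41 × 10⁻⁴ / 92 = 8.9676 × 10⁻⁵ s⁻².
N = √(8.9676 × 10⁻⁵) = 9.4697 × 10⁻³ rad s⁻¹ ≈ 9.47 × 10⁻³ rad s⁻¹.

9.47 × 10⁻³ rad s⁻¹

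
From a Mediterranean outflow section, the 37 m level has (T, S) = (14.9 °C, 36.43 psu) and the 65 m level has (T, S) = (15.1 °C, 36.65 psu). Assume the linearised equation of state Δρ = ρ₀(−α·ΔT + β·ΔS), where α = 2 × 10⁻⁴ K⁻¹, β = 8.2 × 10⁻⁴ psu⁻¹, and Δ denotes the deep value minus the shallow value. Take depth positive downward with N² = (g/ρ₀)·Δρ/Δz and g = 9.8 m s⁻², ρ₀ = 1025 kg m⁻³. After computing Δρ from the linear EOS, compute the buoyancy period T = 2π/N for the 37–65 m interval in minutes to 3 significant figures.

ΔT = +0.2 K, ΔS = +0.22 psu (deep − shallow).
Δρ/ρ₀ = −αΔT + βΔS = -4.00 × 10⁻⁵ + 1.804 × 10⁻⁴ = 1.404 × 10⁻⁴, so Δρ ≈ 0.1439 kg m⁻³.
N² = (g/ρ₀)·Δρ/Δz = g·(Δρ/ρ₀)/Δz = 9.8 × 1.404 × 10⁻⁴ / 28 = 4.9140 × 10⁻⁵ s⁻².
N = √(4.9140 × 10⁻⁵) = 7.0100 × 10⁻³ rad s⁻¹ → T = 2π/N = 896.32 s = 14.939 min ≈ 14.9 min.

14.9 min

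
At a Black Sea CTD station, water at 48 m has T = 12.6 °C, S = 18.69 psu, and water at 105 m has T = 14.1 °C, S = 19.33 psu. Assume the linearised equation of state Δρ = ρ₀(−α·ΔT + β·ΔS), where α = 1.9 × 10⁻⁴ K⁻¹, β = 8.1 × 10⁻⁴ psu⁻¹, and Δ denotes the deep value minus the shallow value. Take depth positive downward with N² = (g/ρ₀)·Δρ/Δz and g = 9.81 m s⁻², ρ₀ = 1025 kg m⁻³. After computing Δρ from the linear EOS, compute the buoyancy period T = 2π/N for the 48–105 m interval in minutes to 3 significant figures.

ΔT = +1.5 K, ΔS = +0.64 psu (deep − shallow).
Δρ/ρ₀ = −αΔT + βΔS = -2.85 × 10⁻⁴ + 5.184 × 10⁻⁴ = 2.334 × 10⁻⁴, so Δρ ≈ 0.2392 kg m⁻³.
N² = (g/ρ₀)·Δρ/Δz = g·(Δρ/ρ₀)/Δz = 9.81 × 2.334 × 10⁻⁴ / 57 = 4.0169 × 10⁻⁵ s⁻².
N = √(4.0169 × 10⁻⁵) = 6.3379 × 10⁻³ rad s⁻¹ → T = 2π/N = 991.37 s = 16.523 min ≈ 16.5 min.

16.5 min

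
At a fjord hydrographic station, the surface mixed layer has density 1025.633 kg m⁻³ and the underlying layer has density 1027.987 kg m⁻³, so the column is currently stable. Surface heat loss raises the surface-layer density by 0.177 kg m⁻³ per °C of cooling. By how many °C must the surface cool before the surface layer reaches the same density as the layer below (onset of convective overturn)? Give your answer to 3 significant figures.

Density deficit of the surface layer: 1027.987 − 1025.633 = 2.354 kg m⁻³.
Required change = 2.354 / 0.177 = 13.3 °C.

13.3 °C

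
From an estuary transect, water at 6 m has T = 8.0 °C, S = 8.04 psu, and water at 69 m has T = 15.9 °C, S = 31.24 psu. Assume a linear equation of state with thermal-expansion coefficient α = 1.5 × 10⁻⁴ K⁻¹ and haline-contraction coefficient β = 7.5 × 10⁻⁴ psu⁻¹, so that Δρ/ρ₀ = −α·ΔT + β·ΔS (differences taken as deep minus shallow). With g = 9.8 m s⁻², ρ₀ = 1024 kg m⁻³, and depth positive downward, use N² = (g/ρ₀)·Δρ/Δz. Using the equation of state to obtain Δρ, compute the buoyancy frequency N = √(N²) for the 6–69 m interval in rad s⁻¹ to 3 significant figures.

0.0502 rad s⁻¹

ΔT = +7.9 K, ΔS = +23.20 psu (deep − shallow).
Δρ/ρ₀ = −αΔT + βΔS = -1.185 × 10⁻³ + 0.0174 = 0.016215, so Δρ ≈ 16.60 kg m⁻³.
N² = (g/ρ₀)·Δρ/Δz = g·(Δρ/ρ₀)/Δz = 9.8 × 0.016215 / 63 = 2.5223 × 10⁻³ s⁻².
N = √(2.5223 × 10⁻³) = 0.050223 rad s⁻¹ ≈ 0.0502 rad s⁻¹.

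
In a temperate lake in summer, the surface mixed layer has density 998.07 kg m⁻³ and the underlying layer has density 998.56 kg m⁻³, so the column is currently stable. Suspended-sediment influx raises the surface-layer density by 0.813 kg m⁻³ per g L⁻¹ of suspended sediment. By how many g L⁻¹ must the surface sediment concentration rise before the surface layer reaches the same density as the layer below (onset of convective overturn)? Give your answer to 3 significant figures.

0.603 g L⁻¹

Density deficit of the surface layer: 998.56 − 998.07 = 0.49 kg m⁻³.
Required change = 0.49 / 0.813 = 0.603 g L⁻¹.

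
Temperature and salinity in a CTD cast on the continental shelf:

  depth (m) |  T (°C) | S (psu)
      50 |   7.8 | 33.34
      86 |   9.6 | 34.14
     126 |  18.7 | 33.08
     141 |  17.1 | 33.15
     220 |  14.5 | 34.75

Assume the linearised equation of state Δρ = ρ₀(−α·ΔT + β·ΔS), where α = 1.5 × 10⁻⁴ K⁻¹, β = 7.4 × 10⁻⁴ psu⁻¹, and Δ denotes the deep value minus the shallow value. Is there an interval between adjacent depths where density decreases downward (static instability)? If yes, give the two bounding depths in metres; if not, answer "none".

86–126 m

Evaluate Δρ/ρ₀ = −αΔT + βΔS across each adjacent pair:
  50–86 m: −αΔT+βΔS = −(1.5 × 10⁻⁴)(+1.8)+(7.4 × 10⁻⁴)(+0.80) = 3.2 × 10⁻⁴ → stable
  86–126 m: −αΔT+βΔS = −(1.5 × 10⁻⁴)(+9.1)+(7.4 × 10⁻⁴)(-1.06) = -2.1 × 10⁻³ → UNSTABLE
  126–141 m: −αΔT+βΔS = −(1.5 × 10⁻⁴)(-1.6)+(7.4 × 10⁻⁴)(+0.07) = 2.9 × 10⁻⁴ → stable
  141–220 m: −αΔT+βΔS = −(1.5 × 10⁻⁴)(-2.6)+(7.4 × 10⁻⁴)(+1.60) = 1.6 × 10⁻³ → stable
The 86–126 m interval has Δρ < 0: lighter water underlies denser water.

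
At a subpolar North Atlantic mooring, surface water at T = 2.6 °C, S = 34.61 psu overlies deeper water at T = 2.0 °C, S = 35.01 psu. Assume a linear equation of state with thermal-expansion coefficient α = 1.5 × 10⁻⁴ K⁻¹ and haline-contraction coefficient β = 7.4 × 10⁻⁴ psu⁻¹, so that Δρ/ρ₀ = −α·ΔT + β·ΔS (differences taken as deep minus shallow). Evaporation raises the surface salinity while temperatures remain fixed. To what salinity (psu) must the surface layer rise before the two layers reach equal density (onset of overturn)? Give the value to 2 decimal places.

Neutral buoyancy requires −α(T_deep − T_surf) + β(S_deep − S_surf′) = 0.
S_surf′ = S_deep − (α/β)·ΔT = 35.01 − (1.5 × 10⁻⁴/7.4 × 10⁻⁴)·(-0.6) = 35.1316 psu.
Increase required: 35.1316 − 34.61 = 0.5216 psu.

35.13 psu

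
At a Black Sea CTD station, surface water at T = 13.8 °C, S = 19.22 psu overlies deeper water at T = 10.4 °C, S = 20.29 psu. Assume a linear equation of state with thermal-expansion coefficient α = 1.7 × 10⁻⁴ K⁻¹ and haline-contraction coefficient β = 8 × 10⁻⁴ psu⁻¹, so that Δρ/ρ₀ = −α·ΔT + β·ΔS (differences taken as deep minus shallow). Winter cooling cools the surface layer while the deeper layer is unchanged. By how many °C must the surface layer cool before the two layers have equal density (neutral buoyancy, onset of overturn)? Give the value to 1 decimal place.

Neutral buoyancy requires Δρ = 0, i.e. −α(T_deep − T_surf′) + β(S_deep − S_surf) = 0.
T_surf′ = T_deep − (β/α)·ΔS = 10.4 − (8 × 10⁻⁴/1.7 × 10⁻⁴)·(+1.07) = 5.365 °C.
Cooling required: 13.8 − (5.365) = 8.435 °C.

8.4 °C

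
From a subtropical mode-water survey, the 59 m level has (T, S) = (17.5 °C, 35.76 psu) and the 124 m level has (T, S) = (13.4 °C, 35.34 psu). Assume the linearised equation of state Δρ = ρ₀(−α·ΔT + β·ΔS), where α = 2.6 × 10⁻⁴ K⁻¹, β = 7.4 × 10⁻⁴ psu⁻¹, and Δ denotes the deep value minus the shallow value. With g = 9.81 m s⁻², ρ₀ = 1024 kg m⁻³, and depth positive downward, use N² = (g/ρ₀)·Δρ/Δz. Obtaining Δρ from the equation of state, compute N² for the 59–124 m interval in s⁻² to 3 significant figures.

1.14 × 10⁻⁴ s⁻²

ΔT = -4.1 K, ΔS = -0.42 psu (deep − shallow).
Δρ/ρ₀ = −αΔT + βΔS = 1.066 × 10⁻³ − 3.108 × 10⁻⁴ = 7.552 × 10⁻⁴, so Δρ ≈ 0.7733 kg m⁻³.
N² = (g/ρ₀)·Δρ/Δz = g·(Δρ/ρ₀)/Δz = 9.81 × 7.552 × 10⁻⁴ / 65 = 1.1398 × 10⁻⁴ s⁻² ≈ 1.14 × 10⁻⁴ s⁻².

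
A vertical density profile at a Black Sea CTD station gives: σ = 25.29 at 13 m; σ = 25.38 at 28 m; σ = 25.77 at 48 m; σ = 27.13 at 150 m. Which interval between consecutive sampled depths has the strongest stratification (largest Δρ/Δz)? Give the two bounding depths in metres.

Compute the density gradient over each adjacent pair:
  13–28 m: Δρ/Δz = 0.09/15 = 6.0 × 10⁻³ kg m⁻⁴
  28–48 m: Δρ/Δz = 0.39/20 = 0.019 kg m⁻⁴
  48–150 m: Δρ/Δz = 1.36/102 = 0.013 kg m⁻⁴
The largest gradient is in the 28–48 m interval — the pycnocline.

28–48 m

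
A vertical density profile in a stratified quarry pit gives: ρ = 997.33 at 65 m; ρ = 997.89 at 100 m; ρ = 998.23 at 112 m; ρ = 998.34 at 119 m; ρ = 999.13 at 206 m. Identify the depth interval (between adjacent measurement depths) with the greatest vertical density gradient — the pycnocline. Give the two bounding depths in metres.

100–112 m

Compute the density gradient over each adjacent pair:
  65–100 m: Δρ/Δz = 0.56/35 = 0.016 kg m⁻⁴
  100–112 m: Δρ/Δz = 0.34/12 = 0.028 kg m⁻⁴
  112–119 m: Δρ/Δz = 0.11/7 = 0.016 kg m⁻⁴
  119–206 m: Δρ/Δz = 0.79/87 = 9.1 × 10⁻³ kg m⁻⁴
The largest gradient is in the 100–112 m interval — the pycnocline.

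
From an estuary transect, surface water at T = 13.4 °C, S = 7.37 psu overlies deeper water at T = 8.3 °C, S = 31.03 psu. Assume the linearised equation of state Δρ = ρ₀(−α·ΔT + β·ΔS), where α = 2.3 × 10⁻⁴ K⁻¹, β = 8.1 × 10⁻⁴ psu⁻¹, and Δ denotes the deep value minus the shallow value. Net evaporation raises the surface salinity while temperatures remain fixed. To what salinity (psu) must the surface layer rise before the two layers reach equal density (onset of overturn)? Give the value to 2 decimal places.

Neutral buoyancy requires −α(T_deep − T_surf) + β(S_deep − S_surf′) = 0.
S_surf′ = S_deep − (α/β)·ΔT = 31.03 − (2.3 × 10⁻⁴/8.1 × 10⁻⁴)·(-5.1) = 32.4781 psu.
Increase required: 32.4781 − 7.37 = 25.1081 psu.

32.48 psu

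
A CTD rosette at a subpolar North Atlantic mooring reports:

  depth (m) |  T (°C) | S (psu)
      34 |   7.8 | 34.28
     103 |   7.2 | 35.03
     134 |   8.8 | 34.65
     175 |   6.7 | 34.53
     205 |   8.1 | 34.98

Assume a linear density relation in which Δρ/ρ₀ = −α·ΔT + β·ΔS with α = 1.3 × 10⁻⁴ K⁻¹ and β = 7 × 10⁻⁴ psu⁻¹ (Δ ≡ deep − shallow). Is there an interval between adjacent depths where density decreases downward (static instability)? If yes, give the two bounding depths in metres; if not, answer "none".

103–134 m

Evaluate Δρ/ρ₀ = −αΔT + βΔS across each adjacent pair:
  34–103 m: −αΔT+βΔS = −(1.3 × 10⁻⁴)(-0.6)+(7 × 10⁻⁴)(+0.75) = 6.0 × 10⁻⁴ → stable
  103–134 m: −αΔT+βΔS = −(1.3 × 10⁻⁴)(+1.6)+(7 × 10⁻⁴)(-0.38) = -4.7 × 10⁻⁴ → UNSTABLE
  134–175 m: −αΔT+βΔS = −(1.3 × 10⁻⁴)(-2.1)+(7 × 10⁻⁴)(-0.12) = 1.9 × 10⁻⁴ → stable
  175–205 m: −αΔT+βΔS = −(1.3 × 10⁻⁴)(+1.4)+(7 × 10⁻⁴)(+0.45) = 1.3 × 10⁻⁴ → stable
The 103–134 m interval has Δρ < 0: lighter water underlies denser water.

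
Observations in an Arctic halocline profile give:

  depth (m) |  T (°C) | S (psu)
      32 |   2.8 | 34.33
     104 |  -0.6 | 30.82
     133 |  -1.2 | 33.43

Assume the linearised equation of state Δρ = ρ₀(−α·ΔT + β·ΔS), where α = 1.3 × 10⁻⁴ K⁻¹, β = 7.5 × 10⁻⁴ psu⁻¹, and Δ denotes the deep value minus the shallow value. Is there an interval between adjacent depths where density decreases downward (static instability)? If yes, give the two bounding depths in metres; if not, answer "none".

Evaluate Δρ/ρ₀ = −αΔT + βΔS across each adjacent pair:
  32–104 m: −αΔT+βΔS = −(1.3 × 10⁻⁴)(-3.4)+(7.5 × 10⁻⁴)(-3.51) = -2.2 × 10⁻³ → UNSTABLE
  104–133 m: −αΔT+βΔS = −(1.3 × 10⁻⁴)(-0.6)+(7.5 × 10⁻⁴)(+2.61) = 2.0 × 10⁻³ → stable
The 32–104 m interval has Δρ < 0: lighter water underlies denser water.

32–104 m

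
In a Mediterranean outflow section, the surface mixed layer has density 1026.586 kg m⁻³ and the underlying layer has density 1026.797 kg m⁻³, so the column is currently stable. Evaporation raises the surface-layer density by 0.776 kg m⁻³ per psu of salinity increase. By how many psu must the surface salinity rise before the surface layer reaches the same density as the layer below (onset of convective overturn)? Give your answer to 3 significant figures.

Density deficit of the surface layer: 1026.797 − 1026.586 = 0.211 kg m⁻³.
Required change = 0.211 / 0.776 = 0.272 psu.

0.272 psu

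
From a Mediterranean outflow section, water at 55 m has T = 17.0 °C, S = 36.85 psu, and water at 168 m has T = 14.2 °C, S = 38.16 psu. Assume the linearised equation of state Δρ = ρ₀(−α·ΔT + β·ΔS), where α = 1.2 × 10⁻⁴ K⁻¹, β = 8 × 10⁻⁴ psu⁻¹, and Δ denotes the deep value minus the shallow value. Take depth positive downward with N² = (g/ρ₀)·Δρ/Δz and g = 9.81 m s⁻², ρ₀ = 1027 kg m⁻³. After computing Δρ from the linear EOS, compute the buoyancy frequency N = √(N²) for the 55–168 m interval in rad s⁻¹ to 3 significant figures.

0.0110 rad s⁻¹

ΔT = -2.8 K, ΔS = +1.31 psu (deep − shallow).
Δρ/ρ₀ = −αΔT + βΔS = 3.36 × 10⁻⁴ + 1.048 × 10⁻³ = 1.384 × 10⁻³, so Δρ ≈ 1.421 kg m⁻³.
N² = (g/ρ₀)·Δρ/Δz = g·(Δρ/ρ₀)/Δz = 9.81 × 1.384 × 10⁻³ / 113 = 1.2015 × 10⁻⁴ s⁻².
N = √(1.2015 × 10⁻⁴) = 0.010961 rad s⁻¹ ≈ 0.0110 rad s⁻¹.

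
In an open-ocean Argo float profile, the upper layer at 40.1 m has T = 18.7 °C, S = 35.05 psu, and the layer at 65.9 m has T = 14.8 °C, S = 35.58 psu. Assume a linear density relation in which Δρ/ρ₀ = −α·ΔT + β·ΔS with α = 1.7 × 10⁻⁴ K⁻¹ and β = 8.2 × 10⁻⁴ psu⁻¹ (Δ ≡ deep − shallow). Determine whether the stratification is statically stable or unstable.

stable

ΔT = 14.8 − 18.7 = -3.9 K and ΔS = 35.58 − 35.05 = +0.53 psu (deep − shallow).
−αΔT = 6.63 × 10⁻⁴; βΔS = 4.346 × 10⁻⁴; sum Δρ/ρ₀ = 1.0976 × 10⁻³.
Δρ/ρ₀ > 0, so Δρ > 0: deeper water is denser → statically stable.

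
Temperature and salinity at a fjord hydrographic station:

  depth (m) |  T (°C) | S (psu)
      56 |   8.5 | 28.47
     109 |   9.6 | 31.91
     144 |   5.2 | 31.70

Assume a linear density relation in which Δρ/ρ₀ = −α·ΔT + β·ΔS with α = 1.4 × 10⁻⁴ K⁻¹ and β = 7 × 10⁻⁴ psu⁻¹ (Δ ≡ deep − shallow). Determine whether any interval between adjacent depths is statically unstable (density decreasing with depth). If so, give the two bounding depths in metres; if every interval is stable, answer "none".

none

Evaluate Δρ/ρ₀ = −αΔT + βΔS across each adjacent pair:
  56–109 m: −αΔT+βΔS = −(1.4 × 10⁻⁴)(+1.1)+(7 × 10⁻⁴)(+3.44) = 2.3 × 10⁻³ → stable
  109–144 m: −αΔT+βΔS = −(1.4 × 10⁻⁴)(-4.4)+(7 × 10⁻⁴)(-0.21) = 4.7 × 10⁻⁴ → stable
Every interval has Δρ > 0: the column is stably stratified throughout.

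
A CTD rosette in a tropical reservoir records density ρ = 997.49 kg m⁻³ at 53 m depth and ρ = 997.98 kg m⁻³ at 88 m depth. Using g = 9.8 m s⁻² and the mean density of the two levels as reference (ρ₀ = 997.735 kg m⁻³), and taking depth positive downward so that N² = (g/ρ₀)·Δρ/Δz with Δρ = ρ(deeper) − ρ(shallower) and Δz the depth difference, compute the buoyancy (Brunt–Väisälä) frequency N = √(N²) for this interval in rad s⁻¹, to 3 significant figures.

0.0117 rad s⁻¹

Δρ = 997.98 − 997.49 = 0.49 kg m⁻³ over Δz = 88 − 53 = 35 m.
N² = (9.8/997.735) × (0.49/35) = 1.3751 × 10⁻⁴ s⁻².
N = √(1.3751 × 10⁻⁴) = 0.011726 rad s⁻¹ ≈ 0.0117 rad s⁻¹.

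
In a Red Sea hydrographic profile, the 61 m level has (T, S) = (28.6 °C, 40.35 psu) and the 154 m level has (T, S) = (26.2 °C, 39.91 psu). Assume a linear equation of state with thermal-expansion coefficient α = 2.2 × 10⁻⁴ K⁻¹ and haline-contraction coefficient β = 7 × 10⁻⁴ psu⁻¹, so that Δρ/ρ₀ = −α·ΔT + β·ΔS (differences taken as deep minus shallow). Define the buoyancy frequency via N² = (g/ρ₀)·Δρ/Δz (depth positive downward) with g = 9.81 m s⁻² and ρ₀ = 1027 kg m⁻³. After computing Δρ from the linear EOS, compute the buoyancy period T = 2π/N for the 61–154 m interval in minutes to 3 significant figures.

ΔT = -2.4 K, ΔS = -0.44 psu (deep − shallow).
Δρ/ρ₀ = −αΔT + βΔS = 5.28 × 10⁻⁴ − 3.08 × 10⁻⁴ = 2.20 × 10⁻⁴, so Δρ ≈ 0.2259 kg m⁻³.
N² = (g/ρ₀)·Δρ/Δz = g·(Δρ/ρ₀)/Δz = 9.81 × 2.20 × 10⁻⁴ / 93 = 2.3206 × 10⁻⁵ s⁻².
N = √(2.3206 × 10⁻⁵) = 4.8173 × 10⁻³ rad s⁻¹ → T = 2π/N = 1.3043 × 10³ s = 21.738 min ≈ 21.7 min.

21.7 min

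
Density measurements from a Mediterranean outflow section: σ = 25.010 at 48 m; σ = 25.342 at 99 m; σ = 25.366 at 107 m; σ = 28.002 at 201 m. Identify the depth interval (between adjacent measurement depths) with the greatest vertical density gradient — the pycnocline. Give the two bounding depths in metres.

Compute the density gradient over each adjacent pair:
  48–99 m: Δρ/Δz = 0.332/51 = 6.5 × 10⁻³ kg m⁻⁴
  99–107 m: Δρ/Δz = 0.024/8 = 3.0 × 10⁻³ kg m⁻⁴
  107–201 m: Δρ/Δz = 2.636/94 = 0.028 kg m⁻⁴
The largest gradient is in the 107–201 m interval — the pycnocline.

107–201 m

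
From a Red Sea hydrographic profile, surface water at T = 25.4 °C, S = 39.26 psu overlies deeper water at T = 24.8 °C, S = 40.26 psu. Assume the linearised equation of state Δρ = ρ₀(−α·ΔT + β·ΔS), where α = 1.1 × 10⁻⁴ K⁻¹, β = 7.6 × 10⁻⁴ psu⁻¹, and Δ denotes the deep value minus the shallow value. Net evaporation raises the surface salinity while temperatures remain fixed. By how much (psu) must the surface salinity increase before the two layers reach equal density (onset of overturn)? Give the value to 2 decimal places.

1.09 psu

Neutral buoyancy requires −α(T_deep − T_surf) + β(S_deep − S_surf′) = 0.
S_surf′ = S_deep − (α/β)·ΔT = 40.26 − (1.1 × 10⁻⁴/7.6 × 10⁻⁴)·(-0.6) = 40.3468 psu.
Increase required: 40.3468 − 39.26 = 1.0868 psu.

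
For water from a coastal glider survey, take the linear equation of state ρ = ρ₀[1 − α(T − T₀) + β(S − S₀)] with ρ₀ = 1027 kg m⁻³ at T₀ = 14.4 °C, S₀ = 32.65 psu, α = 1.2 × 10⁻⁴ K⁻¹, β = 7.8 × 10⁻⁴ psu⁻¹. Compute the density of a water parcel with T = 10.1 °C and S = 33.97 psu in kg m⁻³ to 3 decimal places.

1028.587 kg m⁻³

T − T₀ = -4.3 K, S − S₀ = +1.32 psu.
Bracket = 1 − α·(-4.3) + β·(+1.32) = 1 + (1.5456 × 10⁻³) = 1.0015456.
ρ = 1027 × 1.0015456 = 1028.587 kg m⁻³.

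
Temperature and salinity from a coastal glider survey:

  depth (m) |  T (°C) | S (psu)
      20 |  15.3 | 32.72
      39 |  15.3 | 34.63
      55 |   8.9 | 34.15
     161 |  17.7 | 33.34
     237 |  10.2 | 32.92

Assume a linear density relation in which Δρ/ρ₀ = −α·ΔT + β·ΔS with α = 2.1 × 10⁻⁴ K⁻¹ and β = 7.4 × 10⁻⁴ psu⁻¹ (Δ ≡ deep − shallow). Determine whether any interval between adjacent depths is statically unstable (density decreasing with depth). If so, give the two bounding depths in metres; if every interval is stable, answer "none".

55–161 m

Evaluate Δρ/ρ₀ = −αΔT + βΔS across each adjacent pair:
  20–39 m: −αΔT+βΔS = −(2.1 × 10⁻⁴)(+0.0)+(7.4 × 10⁻⁴)(+1.91) = 1.4 × 10⁻³ → stable
  39–55 m: −αΔT+βΔS = −(2.1 × 10⁻⁴)(-6.4)+(7.4 × 10⁻⁴)(-0.48) = 9.9 × 10⁻⁴ → stable
  55–161 m: −αΔT+βΔS = −(2.1 × 10⁻⁴)(+8.8)+(7.4 × 10⁻⁴)(-0.81) = -2.4 × 10⁻³ → UNSTABLE
  161–237 m: −αΔT+βΔS = −(2.1 × 10⁻⁴)(-7.5)+(7.4 × 10⁻⁴)(-0.42) = 1.3 × 10⁻³ → stable
The 55–161 m interval has Δρ < 0: lighter water underlies denser water.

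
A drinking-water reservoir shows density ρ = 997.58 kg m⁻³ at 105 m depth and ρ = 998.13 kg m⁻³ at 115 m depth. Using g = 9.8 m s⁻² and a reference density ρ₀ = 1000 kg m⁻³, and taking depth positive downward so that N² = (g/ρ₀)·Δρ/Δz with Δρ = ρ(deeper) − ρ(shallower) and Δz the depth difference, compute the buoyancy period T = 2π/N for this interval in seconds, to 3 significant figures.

Δρ = 998.13 − 997.58 = 0.55 kg m⁻³ over Δz = 115 − 105 = 10 m.
N² = (9.8/1000) × (0.55/10) = 5.3900 × 10⁻⁴ s⁻².
N = √(5.3900 × 10⁻⁴) = 0.023216 rad s⁻¹, so T = 2π/N = 270.64 s ≈ 271 s.

271 s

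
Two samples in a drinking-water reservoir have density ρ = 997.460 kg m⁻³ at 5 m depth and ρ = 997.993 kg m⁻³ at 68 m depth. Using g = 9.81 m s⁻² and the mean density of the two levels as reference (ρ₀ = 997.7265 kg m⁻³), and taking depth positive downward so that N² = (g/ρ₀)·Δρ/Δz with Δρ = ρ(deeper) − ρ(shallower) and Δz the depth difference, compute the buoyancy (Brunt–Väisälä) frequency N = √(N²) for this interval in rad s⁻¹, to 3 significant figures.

9.12 × 10⁻³ rad s⁻¹

Δρ = 997.993 − 997.460 = 0.533 kg m⁻³ over Δz = 68 − 5 = 63 m.
N² = (9.81/997.7265) × (0.533/63) = 8.3185 × 10⁻⁵ s⁻².
N = √(8.3185 × 10⁻⁵) = 9.1206 × 10⁻³ rad s⁻¹ ≈ 9.12 × 10⁻³ rad s⁻¹.
A positive N² confirms static stability across the interval.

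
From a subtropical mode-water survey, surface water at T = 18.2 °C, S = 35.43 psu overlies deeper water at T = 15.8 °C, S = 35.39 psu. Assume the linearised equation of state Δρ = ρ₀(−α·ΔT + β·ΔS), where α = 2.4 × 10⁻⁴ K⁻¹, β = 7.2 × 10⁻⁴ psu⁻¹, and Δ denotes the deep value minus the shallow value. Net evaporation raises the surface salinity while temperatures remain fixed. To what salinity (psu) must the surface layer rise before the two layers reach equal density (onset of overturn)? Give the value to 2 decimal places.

36.19 psu

Neutral buoyancy requires −α(T_deep − T_surf) + β(S_deep − S_surf′) = 0.
S_surf′ = S_deep − (α/β)·ΔT = 35.39 − (2.4 × 10⁻⁴/7.2 × 10⁻⁴)·(-2.4) = 36.1900 psu.
Increase required: 36.1900 − 35.43 = 0.7600 psu.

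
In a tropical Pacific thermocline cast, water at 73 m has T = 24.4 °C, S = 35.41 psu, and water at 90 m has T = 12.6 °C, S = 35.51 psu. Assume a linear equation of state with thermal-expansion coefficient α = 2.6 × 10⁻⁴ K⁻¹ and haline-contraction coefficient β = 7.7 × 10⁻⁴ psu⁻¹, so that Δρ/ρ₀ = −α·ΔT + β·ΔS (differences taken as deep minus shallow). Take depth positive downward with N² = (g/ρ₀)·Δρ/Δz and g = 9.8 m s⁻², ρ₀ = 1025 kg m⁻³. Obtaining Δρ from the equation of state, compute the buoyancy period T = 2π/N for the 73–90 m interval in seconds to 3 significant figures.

ΔT = -11.8 K, ΔS = +0.10 psu (deep − shallow).
Δρ/ρ₀ = −αΔT + βΔS = 3.068 × 10⁻³ + 7.70 × 10⁻⁵ = 3.145 × 10⁻³, so Δρ ≈ 3.224 kg m⁻³.
N² = (g/ρ₀)·Δρ/Δz = g·(Δρ/ρ₀)/Δz = 9.8 × 3.145 × 10⁻³ / 17 = 1.8130 × 10⁻³ s⁻².
N = √(1.8130 × 10⁻³) = 0.042579 rad s⁻¹ → T = 2π/N = 147.57 s ≈ 148 s.

148 s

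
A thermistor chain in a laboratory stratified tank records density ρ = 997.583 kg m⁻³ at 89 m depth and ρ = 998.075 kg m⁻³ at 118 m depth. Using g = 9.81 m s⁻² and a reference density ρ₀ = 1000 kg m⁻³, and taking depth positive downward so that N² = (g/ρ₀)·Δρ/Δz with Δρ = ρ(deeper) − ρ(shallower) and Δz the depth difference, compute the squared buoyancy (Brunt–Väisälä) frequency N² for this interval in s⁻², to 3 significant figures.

1.66 × 10⁻⁴ s⁻²

Δρ = 998.075 − 997.583 = 0.492 kg m⁻³ over Δz = 118 − 89 = 29 m.
N² = (9.81/1000) × (0.492/29) = 1.6643 × 10⁻⁴ s⁻² ≈ 1.66 × 10⁻⁴ s⁻².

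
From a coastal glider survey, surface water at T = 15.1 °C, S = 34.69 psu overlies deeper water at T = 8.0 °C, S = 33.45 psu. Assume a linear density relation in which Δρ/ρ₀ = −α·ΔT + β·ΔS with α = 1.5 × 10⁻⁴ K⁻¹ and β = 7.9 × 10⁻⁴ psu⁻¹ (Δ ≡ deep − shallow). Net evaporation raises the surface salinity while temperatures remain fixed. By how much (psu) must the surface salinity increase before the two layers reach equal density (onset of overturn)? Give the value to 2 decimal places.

0.11 psu

Neutral buoyancy requires −α(T_deep − T_surf) + β(S_deep − S_surf′) = 0.
S_surf′ = S_deep − (α/β)·ΔT = 33.45 − (1.5 × 10⁻⁴/7.9 × 10⁻⁴)·(-7.1) = 34.7981 psu.
Increase required: 34.7981 − 34.69 = 0.1081 psu.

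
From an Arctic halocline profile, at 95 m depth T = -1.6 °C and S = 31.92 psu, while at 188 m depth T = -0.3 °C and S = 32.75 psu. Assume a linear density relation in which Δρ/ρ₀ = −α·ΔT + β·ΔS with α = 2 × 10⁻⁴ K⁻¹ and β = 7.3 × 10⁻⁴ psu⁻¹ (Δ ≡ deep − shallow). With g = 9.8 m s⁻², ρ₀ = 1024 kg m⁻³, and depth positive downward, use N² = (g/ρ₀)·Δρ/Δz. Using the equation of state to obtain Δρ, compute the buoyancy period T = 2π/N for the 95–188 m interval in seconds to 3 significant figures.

ΔT = +1.3 K, ΔS = +0.83 psu (deep − shallow).
Δρ/ρ₀ = −αΔT + βΔS = -2.60 × 10⁻⁴ + 6.059 × 10⁻⁴ = 3.459 × 10⁻⁴, so Δρ ≈ 0.3542 kg m⁻³.
N² = (g/ρ₀)·Δρ/Δz = g·(Δρ/ρ₀)/Δz = 9.8 × 3.459 × 10⁻⁴ / 93 = 3.6450 × 10⁻⁵ s⁻².
N = √(3.6450 × 10⁻⁵) = 6.0374 × 10⁻³ rad s⁻¹ → T = 2π/N = 1.0407 × 10³ s ≈ 1.04 × 10³ s.

1.04 × 10³ s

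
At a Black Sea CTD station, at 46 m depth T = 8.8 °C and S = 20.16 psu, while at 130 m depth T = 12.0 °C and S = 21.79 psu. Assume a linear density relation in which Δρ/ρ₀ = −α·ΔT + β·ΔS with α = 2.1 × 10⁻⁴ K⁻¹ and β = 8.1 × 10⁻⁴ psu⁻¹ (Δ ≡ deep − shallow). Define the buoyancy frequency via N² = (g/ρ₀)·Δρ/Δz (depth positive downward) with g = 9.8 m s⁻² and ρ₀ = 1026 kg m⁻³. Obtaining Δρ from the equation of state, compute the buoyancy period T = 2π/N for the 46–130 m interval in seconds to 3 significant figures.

722 s

ΔT = +3.2 K, ΔS = +1.63 psu (deep − shallow).
Δρ/ρ₀ = −αΔT + βΔS = -6.72 × 10⁻⁴ + 1.3203 × 10⁻³ = 6.483 × 10⁻⁴, so Δρ ≈ 0.6652 kg m⁻³.
N² = (g/ρ₀)·Δρ/Δz = g·(Δρ/ρ₀)/Δz = 9.8 × 6.483 × 10⁻⁴ / 84 = 7.5635 × 10⁻⁵ s⁻².
N = √(7.5635 × 10⁻⁵) = 8.6968 × 10⁻³ rad s⁻¹ → T = 2π/N = 722.47 s ≈ 722 s.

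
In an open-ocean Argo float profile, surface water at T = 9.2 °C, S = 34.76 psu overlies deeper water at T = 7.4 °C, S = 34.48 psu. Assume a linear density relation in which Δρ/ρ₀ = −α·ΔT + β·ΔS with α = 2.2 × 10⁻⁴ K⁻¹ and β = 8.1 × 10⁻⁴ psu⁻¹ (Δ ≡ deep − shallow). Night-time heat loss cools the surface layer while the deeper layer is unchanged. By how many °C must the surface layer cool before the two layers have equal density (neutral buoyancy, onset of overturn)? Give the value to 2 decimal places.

Neutral buoyancy requires Δρ = 0, i.e. −α(T_deep − T_surf′) + β(S_deep − S_surf) = 0.
T_surf′ = T_deep − (β/α)·ΔS = 7.4 − (8.1 × 10⁻⁴/2.2 × 10⁻⁴)·(-0.28) = 8.4309 °C.
Cooling required: 9.2 − (8.4309) = 0.7691 °C.

0.77 °C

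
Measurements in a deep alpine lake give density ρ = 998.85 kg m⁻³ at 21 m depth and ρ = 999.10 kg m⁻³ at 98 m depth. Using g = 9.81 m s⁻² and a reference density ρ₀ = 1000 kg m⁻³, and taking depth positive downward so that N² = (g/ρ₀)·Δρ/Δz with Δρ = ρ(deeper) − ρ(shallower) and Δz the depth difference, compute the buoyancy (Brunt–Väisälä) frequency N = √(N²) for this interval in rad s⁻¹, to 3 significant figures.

Δρ = 999.10 − 998.85 = 0.25 kg m⁻³ over Δz = 98 − 21 = 77 m.
N² = (9.81/1000) × (0.25/77) = 3.1851 × 10⁻⁵ s⁻².
N = √(3.1851 × 10⁻⁵) = 5.6437 × 10⁻³ rad s⁻¹ ≈ 5.64 × 10⁻³ rad s⁻¹.
N² > 0, so the interval is statically stable.

5.64 × 10⁻³ rad s⁻¹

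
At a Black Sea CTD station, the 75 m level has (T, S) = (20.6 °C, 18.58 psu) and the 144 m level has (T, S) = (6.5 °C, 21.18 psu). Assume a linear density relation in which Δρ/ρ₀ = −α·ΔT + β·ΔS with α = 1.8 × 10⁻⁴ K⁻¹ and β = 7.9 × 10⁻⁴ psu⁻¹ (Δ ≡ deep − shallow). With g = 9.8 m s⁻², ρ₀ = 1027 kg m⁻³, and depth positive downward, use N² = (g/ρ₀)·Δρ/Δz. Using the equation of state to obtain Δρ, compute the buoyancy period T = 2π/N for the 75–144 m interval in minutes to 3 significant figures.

ΔT = -14.1 K, ΔS = +2.60 psu (deep − shallow).
Δρ/ρ₀ = −αΔT + βΔS = 2.538 × 10⁻³ + 2.054 × 10⁻³ = 4.592 × 10⁻³, so Δρ ≈ 4.716 kg m⁻³.
N² = (g/ρ₀)·Δρ/Δz = g·(Δρ/ρ₀)/Δz = 9.8 × 4.592 × 10⁻³ / 69 = 6.5220 × 10⁻⁴ s⁻².
N = √(6.5220 × 10⁻⁴) = 0.025538 rad s⁻¹ → T = 2π/N = 246.03 s = 4.1005 min ≈ 4.10 min.

4.10 min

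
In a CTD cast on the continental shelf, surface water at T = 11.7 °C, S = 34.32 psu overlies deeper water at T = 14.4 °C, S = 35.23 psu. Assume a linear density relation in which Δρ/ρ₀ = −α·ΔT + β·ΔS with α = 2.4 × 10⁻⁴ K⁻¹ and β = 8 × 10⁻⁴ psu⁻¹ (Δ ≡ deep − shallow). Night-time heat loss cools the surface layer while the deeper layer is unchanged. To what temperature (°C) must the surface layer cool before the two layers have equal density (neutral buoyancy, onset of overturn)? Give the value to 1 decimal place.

Neutral buoyancy requires Δρ = 0, i.e. −α(T_deep − T_surf′) + β(S_deep − S_surf) = 0.
T_surf′ = T_deep − (β/α)·ΔS = 14.4 − (8 × 10⁻⁴/2.4 × 10⁻⁴)·(+0.91) = 11.367 °C.
Cooling required: 11.7 − (11.367) = 0.333 °C.

11.4 °C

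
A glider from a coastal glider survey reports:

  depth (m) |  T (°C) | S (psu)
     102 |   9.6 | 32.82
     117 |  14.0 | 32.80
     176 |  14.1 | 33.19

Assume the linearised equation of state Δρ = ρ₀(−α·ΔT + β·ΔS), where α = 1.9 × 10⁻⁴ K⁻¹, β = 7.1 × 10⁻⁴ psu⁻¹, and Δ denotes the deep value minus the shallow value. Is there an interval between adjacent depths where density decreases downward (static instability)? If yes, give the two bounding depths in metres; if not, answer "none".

Evaluate Δρ/ρ₀ = −αΔT + βΔS across each adjacent pair:
  102–117 m: −αΔT+βΔS = −(1.9 × 10⁻⁴)(+4.4)+(7.1 × 10⁻⁴)(-0.02) = -8.5 × 10⁻⁴ → UNSTABLE
  117–176 m: −αΔT+βΔS = −(1.9 × 10⁻⁴)(+0.1)+(7.1 × 10⁻⁴)(+0.39) = 2.6 × 10⁻⁴ → stable
The 102–117 m interval has Δρ < 0: lighter water underlies denser water.

102–117 m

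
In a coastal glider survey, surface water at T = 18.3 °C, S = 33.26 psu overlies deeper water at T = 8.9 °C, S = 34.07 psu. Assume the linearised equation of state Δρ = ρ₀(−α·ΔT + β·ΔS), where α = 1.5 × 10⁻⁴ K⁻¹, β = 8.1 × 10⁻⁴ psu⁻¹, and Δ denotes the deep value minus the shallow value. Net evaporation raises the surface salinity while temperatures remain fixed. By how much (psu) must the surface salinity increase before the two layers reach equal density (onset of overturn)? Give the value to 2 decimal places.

2.55 psu

Neutral buoyancy requires −α(T_deep − T_surf) + β(S_deep − S_surf′) = 0.
S_surf′ = S_deep − (α/β)·ΔT = 34.07 − (1.5 × 10⁻⁴/8.1 × 10⁻⁴)·(-9.4) = 35.8107 psu.
Increase required: 35.8107 − 33.26 = 2.5507 psu.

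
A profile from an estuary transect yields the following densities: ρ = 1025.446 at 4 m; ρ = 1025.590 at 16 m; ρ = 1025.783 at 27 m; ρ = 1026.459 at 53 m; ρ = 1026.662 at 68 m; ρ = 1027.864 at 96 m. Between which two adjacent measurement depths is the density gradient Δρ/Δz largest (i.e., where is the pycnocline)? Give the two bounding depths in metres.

Compute the density gradient over each adjacent pair:
  4–16 m: Δρ/Δz = 0.144/12 = 0.012 kg m⁻⁴
  16–27 m: Δρ/Δz = 0.193/11 = 0.018 kg m⁻⁴
  27–53 m: Δρ/Δz = 0.676/26 = 0.026 kg m⁻⁴
  53–68 m: Δρ/Δz = 0.203/15 = 0.014 kg m⁻⁴
  68–96 m: Δρ/Δz = 1.202/28 = 0.043 kg m⁻⁴
The largest gradient is in the 68–96 m interval — the pycnocline.

68–96 m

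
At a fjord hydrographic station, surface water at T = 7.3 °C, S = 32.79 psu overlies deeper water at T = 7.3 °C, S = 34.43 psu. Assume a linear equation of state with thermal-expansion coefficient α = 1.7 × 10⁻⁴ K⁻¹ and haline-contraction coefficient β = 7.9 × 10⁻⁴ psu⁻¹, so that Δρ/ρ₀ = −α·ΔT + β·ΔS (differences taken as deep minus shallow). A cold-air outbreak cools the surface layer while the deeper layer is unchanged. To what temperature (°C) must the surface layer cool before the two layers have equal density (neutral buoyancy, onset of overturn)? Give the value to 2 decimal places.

Neutral buoyancy requires Δρ = 0, i.e. −α(T_deep − T_surf′) + β(S_deep − S_surf) = 0.
T_surf′ = T_deep − (β/α)·ΔS = 7.3 − (7.9 × 10⁻⁴/1.7 × 10⁻⁴)·(+1.64) = -0.3212 °C.
Cooling required: 7.3 − (-0.3212) = 7.6212 °C.

-0.32 °C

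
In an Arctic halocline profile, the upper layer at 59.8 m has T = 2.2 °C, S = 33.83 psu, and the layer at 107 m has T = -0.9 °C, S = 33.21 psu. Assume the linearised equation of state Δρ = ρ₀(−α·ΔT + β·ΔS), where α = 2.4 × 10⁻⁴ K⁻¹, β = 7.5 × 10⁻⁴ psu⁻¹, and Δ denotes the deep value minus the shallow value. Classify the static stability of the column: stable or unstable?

stable

ΔT = -0.9 − 2.2 = -3.1 K and ΔS = 33.21 − 33.83 = -0.62 psu (deep − shallow).
−αΔT = 7.44 × 10⁻⁴; βΔS = -4.65 × 10⁻⁴; sum Δρ/ρ₀ = 2.79 × 10⁻⁴.
Δρ/ρ₀ > 0, so Δρ > 0: deeper water is denser → statically stable.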